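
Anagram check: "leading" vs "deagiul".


Word 1: "leading" → sorted: adegiln
Word 2: "deagiul" → sorted: adegilu
Same letters? adegiln != adegilu
Anagram = No


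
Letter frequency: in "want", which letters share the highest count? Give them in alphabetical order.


Word: "want"
Letter counts:
  'a': 1
  'n': 1
  't': 1
  'w': 1
Maximum count = 1
Most frequent = 'a', 'n', 't', 'w' (1 time each)


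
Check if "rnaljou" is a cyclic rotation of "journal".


Word: "journal", Candidate: "rnaljou"
Method: check if candidate is substring of word+word
"journaljournal" contains "rnaljou"? Yes
Is rotation = Yes


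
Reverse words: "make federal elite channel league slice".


Original: "make federal elite channel league slice"
Words (1..n): make | federal | elite | channel | league | slice
Reversed (n..1): slice | league | channel | elite | federal | make
Result = "slice league channel elite federal make"


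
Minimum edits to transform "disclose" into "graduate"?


Word 1: "disclose" (length 8)
Word 2: "graduate" (length 8)
One optimal edit sequence (insert/delete/substitute each cost 1):
  1. substitute 'd' -> 'g'  (+1)
  2. substitute 'i' -> 'r'  (+1)
  3. substitute 's' -> 'a'  (+1)
  4. substitute 'c' -> 'd'  (+1)
  5. substitute 'l' -> 'u'  (+1)
  6. substitute 'o' -> 'a'  (+1)
  7. substitute 's' -> 't'  (+1)
  8. keep 'e'
Total edit operations: 7
Edit distance = 7


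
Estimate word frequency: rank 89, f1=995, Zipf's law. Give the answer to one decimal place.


Zipf's law: f(r) = f(1) / r
f(1) = 995
f(89) = 995 / 89
= 11.2 occurrences


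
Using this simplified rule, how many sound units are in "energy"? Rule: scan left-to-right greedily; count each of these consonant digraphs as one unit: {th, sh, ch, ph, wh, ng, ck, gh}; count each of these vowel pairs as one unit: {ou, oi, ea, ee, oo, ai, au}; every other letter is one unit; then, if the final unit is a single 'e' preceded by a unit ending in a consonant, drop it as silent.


Word: "energy" (6 letters)
Left-to-right scan:
  [1] 'e' (letter)
  [2] 'n' (letter)
  [3] 'e' (letter)
  [4] 'r' (letter)
  [5] 'g' (letter)
  [6] 'y' (letter)
Units from scan: 6
Sound units = 6 units


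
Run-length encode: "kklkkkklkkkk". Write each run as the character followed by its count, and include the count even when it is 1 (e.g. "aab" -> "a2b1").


String: "kklkkkklkkkk"
Scanning for consecutive runs:
  'k' x 2
  'l' x 1
  'k' x 4
  'l' x 1
  'k' x 4
RLE = "k2l1k4l1k4"


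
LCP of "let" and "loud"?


Word 1: "let"
Word 2: "loud"
Comparing from start:
  Pos 0: 'l' == 'l'
  Pos 1: 'e' != 'o' (stop)
LCP = "l" (length 1)


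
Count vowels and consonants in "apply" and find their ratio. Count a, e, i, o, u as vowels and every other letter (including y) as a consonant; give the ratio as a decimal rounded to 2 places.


Word: "apply"
Vowels (a,e,i,o,u): 1
Consonants: 4
Ratio = 1/4
= 0.25


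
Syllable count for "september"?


Word: "september"
Syllable breakdown: sep-tem-ber
Counting: 3 parts
= 3 syllables


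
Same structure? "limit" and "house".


Pattern of "limit": [0, 1, 2, 1, 3]
Pattern of "house": [0, 1, 2, 3, 4]
Patterns do not match
Same pattern = No


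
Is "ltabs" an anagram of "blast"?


Word 1: "blast" → sorted: ablst
Word 2: "ltabs" → sorted: ablst
Same letters? ablst == ablst
Anagram = Yes


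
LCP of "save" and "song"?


Word 1: "save"
Word 2: "song"
Comparing from start:
  Pos 0: 's' == 's'
  Pos 1: 'a' != 'o' (stop)
LCP = "s" (length 1)


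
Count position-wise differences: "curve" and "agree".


Comparing character by character (same length = 5):
  Pos 0: 'c' vs 'a' !=
  Pos 1: 'u' vs 'g' !=
  Pos 2: 'r' vs 'r' =
  Pos 3: 'v' vs 'e' !=
  Pos 4: 'e' vs 'e' =
Hamming distance = 3


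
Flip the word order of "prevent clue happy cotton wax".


Original: "prevent clue happy cotton wax"
Words (1..n): prevent | clue | happy | cotton | wax
Reversed (n..1): wax | cotton | happy | clue | prevent
Result = "wax cotton happy clue prevent"


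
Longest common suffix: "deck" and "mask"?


Word 1: "deck"
Word 2: "mask"
Comparing from end:
  Pos -1: 'k' == 'k'
  Pos -2: 'c' != 's' (stop)
LCS = "k" (length 1)


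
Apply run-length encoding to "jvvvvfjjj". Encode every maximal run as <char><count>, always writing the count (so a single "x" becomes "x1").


String: "jvvvvfjjj"
Scanning for consecutive runs:
  'j' x 1
  'v' x 4
  'f' x 1
  'j' x 3
RLE = "j1v4f1j3"


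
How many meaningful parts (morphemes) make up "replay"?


Word: "replay"
Morphemes: re- / play
Each morpheme carries meaning
= 2 morphemes


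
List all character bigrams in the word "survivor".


Word: "survivor" (length 8)
Number of bigrams = 8 - 2 + 1 = 7
  Position 0: "su"
  Position 1: "ur"
  Position 2: "rv"
  Position 3: "vi"
  Position 4: "iv"
  Position 5: "vo"
  Position 6: "or"
Bigrams = "su", "ur", "rv", "vi", "iv", "vo", "or"


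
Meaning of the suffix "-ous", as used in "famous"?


Suffix: -ous
Example: famous (fame + -ous, with a spelling change)
Meaning = having quality of


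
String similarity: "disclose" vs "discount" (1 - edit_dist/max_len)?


Word 1: "disclose" (length 8)
Word 2: "discount" (length 8)
One optimal edit sequence:
  1. keep 'd'
  2. keep 'i'
  3. keep 's'
  4. keep 'c'
  5. substitute 'l' -> 'o'  (+1)
  6. substitute 'o' -> 'u'  (+1)
  7. substitute 's' -> 'n'  (+1)
  8. substitute 'e' -> 't'  (+1)
Edit distance = 4
Max length = max(8, 8) = 8
Similarity = 1 - 4/8
= 0.5000


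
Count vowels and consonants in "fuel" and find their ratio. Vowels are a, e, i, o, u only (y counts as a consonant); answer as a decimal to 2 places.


Word: "fuel"
Vowels (a,e,i,o,u): 2
Consonants: 2
Ratio = 2/2
= 1.00


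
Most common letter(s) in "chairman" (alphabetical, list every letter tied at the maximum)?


Word: "chairman"
Letter counts:
  'a': 2
  'c': 1
  'h': 1
  'i': 1
  'm': 1
  'n': 1
  'r': 1
Maximum count = 2
Most frequent = 'a' (2 times each)


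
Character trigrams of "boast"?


Word: "boast" (length 5)
Number of trigrams = 5 - 3 + 1 = 3
  Position 0: "boa"
  Position 1: "oas"
  Position 2: "ast"
Trigrams = "boa", "oas", "ast"


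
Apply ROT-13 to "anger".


Word: "anger"
Shift: 13
Each letter → (letter + shift) mod 26:
  'a' (0) + 13 = 13 → 'n'
  'n' (13) + 13 = 0 → 'a'
  'g' (6) + 13 = 19 → 't'
  'e' (4) + 13 = 17 → 'r'
  'r' (17) + 13 = 4 → 'e'
Result = "natre"


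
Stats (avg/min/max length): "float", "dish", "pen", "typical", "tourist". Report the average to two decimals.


Lengths: "float"=5, "dish"=4, "pen"=3, "typical"=7, "tourist"=7
Sum = 26, Count = 5
Average = 26/5 = 5.20
= avg=5.20, min=3, max=7


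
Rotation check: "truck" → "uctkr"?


Word: "truck", Candidate: "uctkr"
Method: check if candidate is substring of word+word
"trucktruck" contains "uctkr"? No
Is rotation = No


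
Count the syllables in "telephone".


Word: "telephone"
Syllable breakdown: tel | e | phone
Counting: 3 parts
= 3 syllables


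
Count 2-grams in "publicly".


Word: "publicly" (length 8)
Number of 2-grams = length - 2 + 1 = 8 - 2 + 1
= 7


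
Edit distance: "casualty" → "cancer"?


Word 1: "casualty" (length 8)
Word 2: "cancer" (length 6)
One optimal edit sequence (insert/delete/substitute each cost 1):
  1. keep 'c'
  2. keep 'a'
  3. delete 's'  (+1)
  4. delete 'u'  (+1)
  5. substitute 'a' -> 'n'  (+1)
  6. substitute 'l' -> 'c'  (+1)
  7. substitute 't' -> 'e'  (+1)
  8. substitute 'y' -> 'r'  (+1)
Total edit operations: 6
Edit distance = 6


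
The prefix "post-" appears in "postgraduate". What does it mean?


Prefix: post-
As in: postgraduate -> post- + graduate
Meaning = after


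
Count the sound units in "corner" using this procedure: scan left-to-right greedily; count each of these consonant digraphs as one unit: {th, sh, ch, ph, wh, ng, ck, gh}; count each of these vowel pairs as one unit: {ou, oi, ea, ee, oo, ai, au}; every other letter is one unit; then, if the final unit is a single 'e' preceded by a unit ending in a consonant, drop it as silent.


Word: "corner" (6 letters)
Left-to-right scan:
  [1] 'c' (letter)
  [2] 'o' (letter)
  [3] 'r' (letter)
  [4] 'n' (letter)
  [5] 'e' (letter)
  [6] 'r' (letter)
Units from scan: 6
Sound units = 6 units


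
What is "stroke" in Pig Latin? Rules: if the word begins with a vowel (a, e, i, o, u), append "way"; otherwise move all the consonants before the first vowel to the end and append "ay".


Word: "stroke"
Starts with consonant(s) → move to end, add 'ay'
Consonant cluster: "str"
Pig Latin = "okestray"


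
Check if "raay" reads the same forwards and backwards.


Word: "raay"
Reversed: "yaar"
Forward == Backward? raay != yaar
Palindrome = No


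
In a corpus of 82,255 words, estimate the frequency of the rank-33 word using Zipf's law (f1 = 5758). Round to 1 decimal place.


Zipf's law: f(r) = f(1) / r
f(1) = 5758
f(33) = 5758 / 33
= 174.5 occurrences


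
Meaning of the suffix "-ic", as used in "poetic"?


Suffix: -ic
Example: poetic = poet + -ic
Meaning = relating to


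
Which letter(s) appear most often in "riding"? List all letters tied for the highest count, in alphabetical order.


Word: "riding"
Letter counts:
  'd': 1
  'g': 1
  'i': 2
  'n': 1
  'r': 1
Maximum count = 2
Most frequent = 'i' (2 times each)


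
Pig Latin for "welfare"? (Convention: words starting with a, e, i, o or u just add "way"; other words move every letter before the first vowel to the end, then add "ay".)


Word: "welfare"
Starts with consonant(s) → move to end, add 'ay'
Consonant cluster: "w"
Pig Latin = "elfareway"


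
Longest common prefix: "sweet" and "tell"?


Word 1: "sweet"
Word 2: "tell"
Comparing from start:
  Pos 0: 's' != 't' (stop)
LCP = "" (length 0)


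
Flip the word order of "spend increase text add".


Original: "spend increase text add"
Words (1..n): spend | increase | text | add
Reversed (n..1): add | text | increase | spend
Result = "add text increase spend"


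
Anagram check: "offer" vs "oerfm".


Word 1: "offer" → sorted: effor
Word 2: "oerfm" → sorted: efmor
Same letters? effor != efmor
Anagram = No


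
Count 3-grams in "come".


Word: "come" (length 4)
Number of 3-grams = length - 3 + 1 = 4 - 3 + 1
= 2


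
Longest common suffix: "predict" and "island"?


Word 1: "predict"
Word 2: "island"
Comparing from end:
  Pos -1: 't' != 'd' (stop)
LCS = "" (length 0)


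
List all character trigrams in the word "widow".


Word: "widow" (length 5)
Number of trigrams = 5 - 3 + 1 = 3
  Position 0: "wid"
  Position 1: "ido"
  Position 2: "dow"
Trigrams = "wid", "ido", "dow"


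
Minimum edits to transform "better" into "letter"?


Word 1: "better" (length 6)
Word 2: "letter" (length 6)
One optimal edit sequence (insert/delete/substitute each cost 1):
  1. substitute 'b' -> 'l'  (+1)
  2. keep 'e'
  3. keep 't'
  4. keep 't'
  5. keep 'e'
  6. keep 'r'
Total edit operations: 1
Edit distance = 1


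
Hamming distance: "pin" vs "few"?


Comparing character by character (same length = 3):
  Pos 0: 'p' vs 'f' !=
  Pos 1: 'i' vs 'e' !=
  Pos 2: 'n' vs 'w' !=
Hamming distance = 3


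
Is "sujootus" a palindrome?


Word: "sujootus"
Reversed: "sutoojus"
Forward == Backward? sujootus != sutoojus
Palindrome = No


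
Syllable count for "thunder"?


Word: "thunder"
Syllable breakdown: thun · der
Counting: 2 parts
= 2 syllables


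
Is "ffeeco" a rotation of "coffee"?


Word: "coffee", Candidate: "ffeeco"
Method: check if candidate is substring of word+word
"coffeecoffee" contains "ffeeco"? Yes
Is rotation = Yes


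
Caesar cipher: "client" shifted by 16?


Word: "client"
Shift: 16
Each letter → (letter + shift) mod 26:
  'c' (2) + 16 = 18 → 's'
  'l' (11) + 16 = 1 → 'b'
  'i' (8) + 16 = 24 → 'y'
  'e' (4) + 16 = 20 → 'u'
  'n' (13) + 16 = 3 → 'd'
  't' (19) + 16 = 9 → 'j'
Result = "sbyudj"


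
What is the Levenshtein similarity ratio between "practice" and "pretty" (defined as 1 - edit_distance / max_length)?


Word 1: "practice" (length 8)
Word 2: "pretty" (length 6)
One optimal edit sequence:
  1. keep 'p'
  2. keep 'r'
  3. delete 'a'  (+1)
  4. substitute 'c' -> 'e'  (+1)
  5. keep 't'
  6. delete 'i'  (+1)
  7. substitute 'c' -> 't'  (+1)
  8. substitute 'e' -> 'y'  (+1)
Edit distance = 5
Max length = max(8, 6) = 8
Similarity = 1 - 5/8
= 0.3750


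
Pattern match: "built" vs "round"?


Pattern of "built": [0, 1, 2, 3, 4]
Pattern of "round": [0, 1, 2, 3, 4]
Patterns match
Same pattern = Yes


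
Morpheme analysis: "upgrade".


Word: "upgrade"
Morphemes: up- | grade
Each morpheme carries meaning
= 2 morphemes


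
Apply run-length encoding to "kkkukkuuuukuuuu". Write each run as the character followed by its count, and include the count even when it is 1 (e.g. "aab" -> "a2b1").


String: "kkkukkuuuukuuuu"
Scanning for consecutive runs:
  'k' x 3
  'u' x 1
  'k' x 2
  'u' x 4
  'k' x 1
  'u' x 4
RLE = "k3u1k2u4k1u4"


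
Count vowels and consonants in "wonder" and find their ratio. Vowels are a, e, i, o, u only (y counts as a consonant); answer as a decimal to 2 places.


Word: "wonder"
Vowels (a,e,i,o,u): 2
Consonants: 4
Ratio = 2/4
= 0.50


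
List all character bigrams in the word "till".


Word: "till" (length 4)
Number of bigrams = 4 - 2 + 1 = 3
  Position 0: "ti"
  Position 1: "il"
  Position 2: "ll"
Bigrams = "ti", "il", "ll"


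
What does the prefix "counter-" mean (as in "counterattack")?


Prefix: counter-
As in: counterattack -> counter- + attack
Meaning = against / opposite


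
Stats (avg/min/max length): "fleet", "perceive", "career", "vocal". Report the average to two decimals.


Lengths: "fleet"=5, "perceive"=8, "career"=6, "vocal"=5
Sum = 24, Count = 4
Average = 24/4 = 6.00
= avg=6.00, min=5, max=8


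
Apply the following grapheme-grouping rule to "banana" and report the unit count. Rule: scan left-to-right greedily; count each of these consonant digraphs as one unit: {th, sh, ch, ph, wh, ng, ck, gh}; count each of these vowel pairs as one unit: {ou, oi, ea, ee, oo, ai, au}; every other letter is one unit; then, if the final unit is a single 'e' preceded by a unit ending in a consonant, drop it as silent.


Word: "banana" (6 letters)
Left-to-right scan:
  1. 'b' (letter)
  2. 'a' (letter)
  3. 'n' (letter)
  4. 'a' (letter)
  5. 'n' (letter)
  6. 'a' (letter)
Units from scan: 6
Sound units = 6 units


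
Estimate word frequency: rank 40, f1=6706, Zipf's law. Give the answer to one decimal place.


Zipf's law: f(r) = f(1) / r
f(1) = 6706
f(40) = 6706 / 40
= 167.7 occurrences


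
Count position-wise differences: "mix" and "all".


Comparing character by character (same length = 3):
  Pos 0: 'm' vs 'a' !=
  Pos 1: 'i' vs 'l' !=
  Pos 2: 'x' vs 'l' !=
Hamming distance = 3


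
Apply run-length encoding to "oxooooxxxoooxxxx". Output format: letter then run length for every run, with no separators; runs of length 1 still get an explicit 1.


String: "oxooooxxxoooxxxx"
Scanning for consecutive runs:
  'o' x 1
  'x' x 1
  'o' x 4
  'x' x 3
  'o' x 3
  'x' x 4
RLE = "o1x1o4x3o3x4"


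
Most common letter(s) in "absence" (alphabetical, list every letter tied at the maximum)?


Word: "absence"
Letter counts:
  'a': 1
  'b': 1
  'c': 1
  'e': 2
  'n': 1
  's': 1
Maximum count = 2
Most frequent = 'e' (2 times each)


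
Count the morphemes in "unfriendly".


Word: "unfriendly"
Morphemes: un- + friend + -ly
Each morpheme carries meaning
= 3 morphemes


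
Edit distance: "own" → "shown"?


Word 1: "own" (length 3)
Word 2: "shown" (length 5)
One optimal edit sequence (insert/delete/substitute each cost 1):
  1. insert 's'  (+1)
  2. insert 'h'  (+1)
  3. keep 'o'
  4. keep 'w'
  5. keep 'n'
Total edit operations: 2
Edit distance = 2


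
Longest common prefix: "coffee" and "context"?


Word 1: "coffee"
Word 2: "context"
Comparing from start:
  Pos 0: 'c' == 'c'
  Pos 1: 'o' == 'o'
  Pos 2: 'f' != 'n' (stop)
LCP = "co" (length 2)


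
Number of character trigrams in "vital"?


Word: "vital" (length 5)
Number of 3-grams = length - 3 + 1 = 5 - 3 + 1
= 3


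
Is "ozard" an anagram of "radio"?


Word 1: "radio" → sorted: adior
Word 2: "ozard" → sorted: adorz
Same letters? adior != adorz
Anagram = No


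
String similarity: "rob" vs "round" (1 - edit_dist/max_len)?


Word 1: "rob" (length 3)
Word 2: "round" (length 5)
One optimal edit sequence:
  1. keep 'r'
  2. keep 'o'
  3. insert 'u'  (+1)
  4. insert 'n'  (+1)
  5. substitute 'b' -> 'd'  (+1)
Edit distance = 3
Max length = max(3, 5) = 5
Similarity = 1 - 3/5
= 0.4000


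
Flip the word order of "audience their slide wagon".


Original: "audience their slide wagon"
Words (1..n): audience | their | slide | wagon
Reversed (n..1): wagon | slide | their | audience
Result = "wagon slide their audience"


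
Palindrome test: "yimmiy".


Word: "yimmiy"
Reversed: "yimmiy"
Forward == Backward? yimmiy == yimmiy
Palindrome = Yes


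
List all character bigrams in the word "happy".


Word: "happy" (length 5)
Number of bigrams = 5 - 2 + 1 = 4
  Position 0: "ha"
  Position 1: "ap"
  Position 2: "pp"
  Position 3: "py"
Bigrams = "ha", "ap", "pp", "py"


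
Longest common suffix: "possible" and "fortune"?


Word 1: "possible"
Word 2: "fortune"
Comparing from end:
  Pos -1: 'e' == 'e'
  Pos -2: 'l' != 'n' (stop)
LCS = "e" (length 1)


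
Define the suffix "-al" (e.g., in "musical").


Suffix: -al
Example: musical = music + -al
Meaning = relating to


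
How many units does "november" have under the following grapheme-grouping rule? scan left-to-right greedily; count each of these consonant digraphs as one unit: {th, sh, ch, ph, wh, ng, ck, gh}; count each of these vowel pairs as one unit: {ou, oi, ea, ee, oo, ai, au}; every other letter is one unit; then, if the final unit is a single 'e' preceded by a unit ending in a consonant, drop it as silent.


Word: "november" (8 letters)
Left-to-right scan:
  [1] 'n' (letter)
  [2] 'o' (letter)
  [3] 'v' (letter)
  [4] 'e' (letter)
  [5] 'm' (letter)
  [6] 'b' (letter)
  [7] 'e' (letter)
  [8] 'r' (letter)
Units from scan: 8
Sound units = 8 units


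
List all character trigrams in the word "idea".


Word: "idea" (length 4)
Number of trigrams = 4 - 3 + 1 = 2
  Position 0: "ide"
  Position 1: "dea"
Trigrams = "ide", "dea"


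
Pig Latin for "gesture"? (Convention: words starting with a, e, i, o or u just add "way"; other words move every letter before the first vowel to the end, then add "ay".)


Word: "gesture"
Starts with consonant(s) → move to end, add 'ay'
Consonant cluster: "g"
Pig Latin = "esturegay"


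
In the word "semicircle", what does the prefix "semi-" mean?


Prefix: semi-
Example: semicircle = semi- + circle
Meaning = half


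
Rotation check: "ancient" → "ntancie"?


Word: "ancient", Candidate: "ntancie"
Method: check if candidate is substring of word+word
"ancientancient" contains "ntancie"? Yes
Is rotation = Yes


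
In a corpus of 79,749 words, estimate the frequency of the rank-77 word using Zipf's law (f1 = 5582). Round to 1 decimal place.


Zipf's law: f(r) = f(1) / r
f(1) = 5582
f(77) = 5582 / 77
= 72.5 occurrences


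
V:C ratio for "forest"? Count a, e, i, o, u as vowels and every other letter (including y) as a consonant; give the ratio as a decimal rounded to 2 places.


Word: "forest"
Vowels (a,e,i,o,u): 2
Consonants: 4
Ratio = 2/4
= 0.50


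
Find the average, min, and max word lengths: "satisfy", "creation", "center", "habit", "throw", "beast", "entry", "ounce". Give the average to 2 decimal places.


Lengths: "satisfy"=7, "creation"=8, "center"=6, "habit"=5, "throw"=5, "beast"=5, "entry"=5, "ounce"=5
Sum = 46, Count = 8
Average = 46/8 = 5.75
= avg=5.75, min=5, max=8


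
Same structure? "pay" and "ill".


Pattern of "pay": [0, 1, 2]
Pattern of "ill": [0, 1, 1]
Patterns do not match
Same pattern = No


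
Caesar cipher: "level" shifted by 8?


Word: "level"
Shift: 8
Each letter → (letter + shift) mod 26:
  'l' (11) + 8 = 19 → 't'
  'e' (4) + 8 = 12 → 'm'
  'v' (21) + 8 = 3 → 'd'
  'e' (4) + 8 = 12 → 'm'
  'l' (11) + 8 = 19 → 't'
Result = "tmdmt"


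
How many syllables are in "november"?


Word: "november"
Syllable breakdown: no | vem | ber
Counting: 3 parts
= 3 syllables


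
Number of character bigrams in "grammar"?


Word: "grammar" (length 7)
Number of 2-grams = length - 2 + 1 = 7 - 2 + 1
= 6


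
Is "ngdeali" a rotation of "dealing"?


Word: "dealing", Candidate: "ngdeali"
Method: check if candidate is substring of word+word
"dealingdealing" contains "ngdeali"? Yes
Is rotation = Yes


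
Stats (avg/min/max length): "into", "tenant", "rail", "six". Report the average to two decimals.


Lengths: "into"=4, "tenant"=6, "rail"=4, "six"=3
Sum = 17, Count = 4
Average = 17/4 = 4.25
= avg=4.25, min=3, max=6


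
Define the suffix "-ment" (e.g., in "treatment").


Suffix: -ment
As in: treatment -> treat + -ment
Meaning = result of action


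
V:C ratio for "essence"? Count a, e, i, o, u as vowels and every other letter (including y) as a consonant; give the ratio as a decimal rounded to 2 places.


Word: "essence"
Vowels (a,e,i,o,u): 3
Consonants: 4
Ratio = 3/4
= 0.75


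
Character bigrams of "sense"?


Word: "sense" (length 5)
Number of bigrams = 5 - 2 + 1 = 4
  Position 0: "se"
  Position 1: "en"
  Position 2: "ns"
  Position 3: "se"
Bigrams = "se", "en", "ns", "se"


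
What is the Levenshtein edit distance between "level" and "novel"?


Word 1: "level" (length 5)
Word 2: "novel" (length 5)
One optimal edit sequence (insert/delete/substitute each cost 1):
  1. substitute 'l' -> 'n'  (+1)
  2. substitute 'e' -> 'o'  (+1)
  3. keep 'v'
  4. keep 'e'
  5. keep 'l'
Total edit operations: 2
Edit distance = 2


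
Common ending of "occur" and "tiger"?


Word 1: "occur"
Word 2: "tiger"
Comparing from end:
  Pos -1: 'r' == 'r'
  Pos -2: 'u' != 'e' (stop)
LCS = "r" (length 1)


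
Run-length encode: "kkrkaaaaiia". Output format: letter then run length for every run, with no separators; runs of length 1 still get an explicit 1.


String: "kkrkaaaaiia"
Scanning for consecutive runs:
  'k' x 2
  'r' x 1
  'k' x 1
  'a' x 4
  'i' x 2
  'a' x 1
RLE = "k2r1k1a4i2a1"


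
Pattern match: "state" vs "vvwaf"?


Pattern of "state": [0, 1, 2, 1, 3]
Pattern of "vvwaf": [0, 0, 1, 2, 3]
Patterns do not match
Same pattern = No


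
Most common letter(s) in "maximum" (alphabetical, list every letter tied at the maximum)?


Word: "maximum"
Letter counts:
  'a': 1
  'i': 1
  'm': 3
  'u': 1
  'x': 1
Maximum count = 3
Most frequent = 'm' (3 times each)


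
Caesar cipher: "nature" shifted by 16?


Word: "nature"
Shift: 16
Each letter → (letter + shift) mod 26:
  'n' (13) + 16 = 3 → 'd'
  'a' (0) + 16 = 16 → 'q'
  't' (19) + 16 = 9 → 'j'
  'u' (20) + 16 = 10 → 'k'
  'r' (17) + 16 = 7 → 'h'
  'e' (4) + 16 = 20 → 'u'
Result = "dqjkhu"


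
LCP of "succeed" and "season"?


Word 1: "succeed"
Word 2: "season"
Comparing from start:
  Pos 0: 's' == 's'
  Pos 1: 'u' != 'e' (stop)
LCP = "s" (length 1)


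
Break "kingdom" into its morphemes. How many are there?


Word: "kingdom"
Morphemes: king | -dom
Each morpheme carries meaning
= 2 morphemes


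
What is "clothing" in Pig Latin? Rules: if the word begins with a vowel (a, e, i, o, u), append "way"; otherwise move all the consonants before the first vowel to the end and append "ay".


Word: "clothing"
Starts with consonant(s) → move to end, add 'ay'
Consonant cluster: "cl"
Pig Latin = "othingclay"


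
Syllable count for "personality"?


Word: "personality"
Syllable breakdown: per · son · al · i · ty
Counting: 5 parts
= 5 syllables


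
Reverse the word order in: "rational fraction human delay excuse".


Original: "rational fraction human delay excuse"
Words (1..n): rational | fraction | human | delay | excuse
Reversed (n..1): excuse | delay | human | fraction | rational
Result = "excuse delay human fraction rational"


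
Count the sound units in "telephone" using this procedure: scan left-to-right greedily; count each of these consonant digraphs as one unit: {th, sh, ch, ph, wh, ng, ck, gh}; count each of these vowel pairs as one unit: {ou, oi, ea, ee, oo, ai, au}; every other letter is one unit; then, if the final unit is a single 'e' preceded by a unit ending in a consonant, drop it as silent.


Word: "telephone" (9 letters)
Left-to-right scan:
  1. 't' (letter)
  2. 'e' (letter)
  3. 'l' (letter)
  4. 'e' (letter)
  5. 'ph' (digraph)
  6. 'o' (letter)
  7. 'n' (letter)
  8. 'e' (letter)
Units from scan: 8
Final unit is 'e' after a consonant -> drop as silent (-1)
Sound units = 7 units


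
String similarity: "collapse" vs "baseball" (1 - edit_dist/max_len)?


Word 1: "collapse" (length 8)
Word 2: "baseball" (length 8)
One optimal edit sequence:
  1. substitute 'c' -> 'b'  (+1)
  2. substitute 'o' -> 'a'  (+1)
  3. substitute 'l' -> 's'  (+1)
  4. substitute 'l' -> 'e'  (+1)
  5. substitute 'a' -> 'b'  (+1)
  6. substitute 'p' -> 'a'  (+1)
  7. substitute 's' -> 'l'  (+1)
  8. substitute 'e' -> 'l'  (+1)
Edit distance = 8
Max length = max(8, 8) = 8
Similarity = 1 - 8/8
= 0.0000


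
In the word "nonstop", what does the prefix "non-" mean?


Prefix: non-
Example: nonstop = non- + stop
Meaning = not


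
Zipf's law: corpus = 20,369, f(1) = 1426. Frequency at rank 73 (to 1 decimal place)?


Zipf's law: f(r) = f(1) / r
f(1) = 1426
f(73) = 1426 / 73
= 19.5 occurrences


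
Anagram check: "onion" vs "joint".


Word 1: "onion" → sorted: innoo
Word 2: "joint" → sorted: ijnot
Same letters? innoo != ijnot
Anagram = No


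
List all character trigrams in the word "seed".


Word: "seed" (length 4)
Number of trigrams = 4 - 3 + 1 = 2
  Position 0: "see"
  Position 1: "eed"
Trigrams = "see", "eed"


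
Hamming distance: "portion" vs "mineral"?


Comparing character by character (same length = 7):
  Pos 0: 'p' vs 'm' !=
  Pos 1: 'o' vs 'i' !=
  Pos 2: 'r' vs 'n' !=
  Pos 3: 't' vs 'e' !=
  Pos 4: 'i' vs 'r' !=
  Pos 5: 'o' vs 'a' !=
  Pos 6: 'n' vs 'l' !=
Hamming distance = 7


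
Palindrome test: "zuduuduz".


Word: "zuduuduz"
Reversed: "zuduuduz"
Forward == Backward? zuduuduz == zuduuduz
Palindrome = Yes


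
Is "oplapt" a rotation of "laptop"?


Word: "laptop", Candidate: "oplapt"
Method: check if candidate is substring of word+word
"laptoplaptop" contains "oplapt"? Yes
Is rotation = Yes


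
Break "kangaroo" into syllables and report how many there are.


Word: "kangaroo"
Syllable breakdown: kan | ga | roo
Counting: 3 parts
= 3 syllables


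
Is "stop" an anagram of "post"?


Word 1: "post" → sorted: opst
Word 2: "stop" → sorted: opst
Same letters? opst == opst
Anagram = Yes


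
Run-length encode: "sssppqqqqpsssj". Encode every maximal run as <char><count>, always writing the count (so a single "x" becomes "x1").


String: "sssppqqqqpsssj"
Scanning for consecutive runs:
  's' x 3
  'p' x 2
  'q' x 4
  'p' x 1
  's' x 3
  'j' x 1
RLE = "s3p2q4p1s3j1"


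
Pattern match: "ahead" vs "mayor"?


Pattern of "ahead": [0, 1, 2, 0, 3]
Pattern of "mayor": [0, 1, 2, 3, 4]
Patterns do not match
Same pattern = No


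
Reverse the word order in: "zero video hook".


Original: "zero video hook"
Words (1..n): zero | video | hook
Reversed (n..1): hook | video | zero
Result = "hook video zero"


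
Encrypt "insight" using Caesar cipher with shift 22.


Word: "insight"
Shift: 22
Each letter → (letter + shift) mod 26:
  'i' (8) + 22 = 4 → 'e'
  'n' (13) + 22 = 9 → 'j'
  's' (18) + 22 = 14 → 'o'
  'i' (8) + 22 = 4 → 'e'
  'g' (6) + 22 = 2 → 'c'
  'h' (7) + 22 = 3 → 'd'
  't' (19) + 22 = 15 → 'p'
Result = "ejoecdp"


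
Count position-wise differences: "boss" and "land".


Comparing character by character (same length = 4):
  Pos 0: 'b' vs 'l' !=
  Pos 1: 'o' vs 'a' !=
  Pos 2: 's' vs 'n' !=
  Pos 3: 's' vs 'd' !=
Hamming distance = 4


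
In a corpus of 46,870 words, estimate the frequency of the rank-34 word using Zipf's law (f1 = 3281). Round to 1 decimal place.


Zipf's law: f(r) = f(1) / r
f(1) = 3281
f(34) = 3281 / 34
= 96.5 occurrences


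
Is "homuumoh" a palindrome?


Word: "homuumoh"
Reversed: "homuumoh"
Forward == Backward? homuumoh == homuumoh
Palindrome = Yes


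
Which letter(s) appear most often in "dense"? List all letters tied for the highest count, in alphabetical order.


Word: "dense"
Letter counts:
  'd': 1
  'e': 2
  'n': 1
  's': 1
Maximum count = 2
Most frequent = 'e' (2 times each)


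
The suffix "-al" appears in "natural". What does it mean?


Suffix: -al
Example: natural = nature + -al, with a spelling change
Meaning = relating to


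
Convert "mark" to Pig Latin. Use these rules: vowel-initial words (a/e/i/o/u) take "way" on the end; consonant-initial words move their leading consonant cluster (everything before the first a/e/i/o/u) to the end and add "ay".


Word: "mark"
Starts with consonant(s) → move to end, add 'ay'
Consonant cluster: "m"
Pig Latin = "arkmay"


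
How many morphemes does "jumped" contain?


Word: "jumped"
Morphemes: jump + -ed
Each morpheme carries meaning
= 2 morphemes


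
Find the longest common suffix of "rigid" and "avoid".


Word 1: "rigid"
Word 2: "avoid"
Comparing from end:
  Pos -1: 'd' == 'd'
  Pos -2: 'i' == 'i'
  Pos -3: 'g' != 'o' (stop)
LCS = "id" (length 2)


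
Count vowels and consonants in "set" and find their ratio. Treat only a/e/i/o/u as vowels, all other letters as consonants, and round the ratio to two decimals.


Word: "set"
Vowels (a,e,i,o,u): 1
Consonants: 2
Ratio = 1/2
= 0.50


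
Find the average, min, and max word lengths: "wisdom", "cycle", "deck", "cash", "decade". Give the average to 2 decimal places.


Lengths: "wisdom"=6, "cycle"=5, "deck"=4, "cash"=4, "decade"=6
Sum = 25, Count = 5
Average = 25/5 = 5.00
= avg=5.00, min=4, max=6


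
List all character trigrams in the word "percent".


Word: "percent" (length 7)
Number of trigrams = 7 - 3 + 1 = 5
  Position 0: "per"
  Position 1: "erc"
  Position 2: "rce"
  Position 3: "cen"
  Position 4: "ent"
Trigrams = "per", "erc", "rce", "cen", "ent"


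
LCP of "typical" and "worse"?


Word 1: "typical"
Word 2: "worse"
Comparing from start:
  Pos 0: 't' != 'w' (stop)
LCP = "" (length 0)


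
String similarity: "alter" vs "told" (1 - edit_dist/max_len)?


Word 1: "alter" (length 5)
Word 2: "told" (length 4)
One optimal edit sequence:
  1. delete 'a'  (+1)
  2. substitute 'l' -> 't'  (+1)
  3. substitute 't' -> 'o'  (+1)
  4. substitute 'e' -> 'l'  (+1)
  5. substitute 'r' -> 'd'  (+1)
Edit distance = 5
Max length = max(5, 4) = 5
Similarity = 1 - 5/5
= 0.0000


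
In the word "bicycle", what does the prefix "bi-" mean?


Prefix: bi-
Example: bicycle (bi- + cycle)
Meaning = two


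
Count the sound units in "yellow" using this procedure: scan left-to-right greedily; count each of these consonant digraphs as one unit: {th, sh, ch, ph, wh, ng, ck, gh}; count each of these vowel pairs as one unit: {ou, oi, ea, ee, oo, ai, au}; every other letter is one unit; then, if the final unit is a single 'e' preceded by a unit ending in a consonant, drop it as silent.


Word: "yellow" (6 letters)
Left-to-right scan:
  (1) 'y' (letter)
  (2) 'e' (letter)
  (3) 'l' (letter)
  (4) 'l' (letter)
  (5) 'o' (letter)
  (6) 'w' (letter)
Units from scan: 6
Sound units = 6 units


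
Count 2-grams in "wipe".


Word: "wipe" (length 4)
Number of 2-grams = length - 2 + 1 = 4 - 2 + 1
= 3


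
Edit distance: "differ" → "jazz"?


Word 1: "differ" (length 6)
Word 2: "jazz" (length 4)
One optimal edit sequence (insert/delete/substitute each cost 1):
  1. delete 'd'  (+1)
  2. delete 'i'  (+1)
  3. substitute 'f' -> 'j'  (+1)
  4. substitute 'f' -> 'a'  (+1)
  5. substitute 'e' -> 'z'  (+1)
  6. substitute 'r' -> 'z'  (+1)
Total edit operations: 6
Edit distance = 6


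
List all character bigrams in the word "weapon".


Word: "weapon" (length 6)
Number of bigrams = 6 - 2 + 1 = 5
  Position 0: "we"
  Position 1: "ea"
  Position 2: "ap"
  Position 3: "po"
  Position 4: "on"
Bigrams = "we", "ea", "ap", "po", "on"


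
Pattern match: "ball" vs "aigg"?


Pattern of "ball": [0, 1, 2, 2]
Pattern of "aigg": [0, 1, 2, 2]
Patterns match
Same pattern = Yes


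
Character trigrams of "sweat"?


Word: "sweat" (length 5)
Number of trigrams = 5 - 3 + 1 = 3
  Position 0: "swe"
  Position 1: "wea"
  Position 2: "eat"
Trigrams = "swe", "wea", "eat"


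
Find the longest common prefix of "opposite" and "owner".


Word 1: "opposite"
Word 2: "owner"
Comparing from start:
  Pos 0: 'o' == 'o'
  Pos 1: 'p' != 'w' (stop)
LCP = "o" (length 1)


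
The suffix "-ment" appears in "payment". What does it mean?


Suffix: -ment
Example: payment = pay + -ment
Meaning = result of action


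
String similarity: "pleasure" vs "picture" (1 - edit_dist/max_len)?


Word 1: "pleasure" (length 8)
Word 2: "picture" (length 7)
One optimal edit sequence:
  1. keep 'p'
  2. delete 'l'  (+1)
  3. substitute 'e' -> 'i'  (+1)
  4. substitute 'a' -> 'c'  (+1)
  5. substitute 's' -> 't'  (+1)
  6. keep 'u'
  7. keep 'r'
  8. keep 'e'
Edit distance = 4
Max length = max(8, 7) = 8
Similarity = 1 - 4/8
= 0.5000


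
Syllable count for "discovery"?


Word: "discovery"
Syllable breakdown: dis | cov | er | y
Counting: 4 parts
= 4 syllables


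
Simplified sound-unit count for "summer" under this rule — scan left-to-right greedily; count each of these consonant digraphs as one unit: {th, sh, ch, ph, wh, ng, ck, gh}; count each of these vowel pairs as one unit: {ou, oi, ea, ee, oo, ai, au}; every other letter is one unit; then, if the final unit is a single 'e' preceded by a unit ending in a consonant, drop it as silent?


Word: "summer" (6 letters)
Left-to-right scan:
  [1] 's' (letter)
  [2] 'u' (letter)
  [3] 'm' (letter)
  [4] 'm' (letter)
  [5] 'e' (letter)
  [6] 'r' (letter)
Units from scan: 6
Sound units = 6 units


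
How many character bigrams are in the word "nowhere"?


Word: "nowhere" (length 7)
Number of 2-grams = length - 2 + 1 = 7 - 2 + 1
= 6


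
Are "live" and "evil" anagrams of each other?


Word 1: "live" → sorted: eilv
Word 2: "evil" → sorted: eilv
Same letters? eilv == eilv
Anagram = Yes


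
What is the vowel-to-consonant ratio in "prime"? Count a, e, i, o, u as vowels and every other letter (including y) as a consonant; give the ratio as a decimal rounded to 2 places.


Word: "prime"
Vowels (a,e,i,o,u): 2
Consonants: 3
Ratio = 2/3
= 0.67


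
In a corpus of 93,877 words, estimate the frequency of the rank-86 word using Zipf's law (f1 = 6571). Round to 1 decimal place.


Zipf's law: f(r) = f(1) / r
f(1) = 6571
f(86) = 6571 / 86
= 76.4 occurrences


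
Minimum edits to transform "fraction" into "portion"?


Word 1: "fraction" (length 8)
Word 2: "portion" (length 7)
One optimal edit sequence (insert/delete/substitute each cost 1):
  1. delete 'f'  (+1)
  2. substitute 'r' -> 'p'  (+1)
  3. substitute 'a' -> 'o'  (+1)
  4. substitute 'c' -> 'r'  (+1)
  5. keep 't'
  6. keep 'i'
  7. keep 'o'
  8. keep 'n'
Total edit operations: 4
Edit distance = 4


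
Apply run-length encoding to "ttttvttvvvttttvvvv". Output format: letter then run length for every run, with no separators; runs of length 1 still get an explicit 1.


String: "ttttvttvvvttttvvvv"
Scanning for consecutive runs:
  't' x 4
  'v' x 1
  't' x 2
  'v' x 3
  't' x 4
  'v' x 4
RLE = "t4v1t2v3t4v4"


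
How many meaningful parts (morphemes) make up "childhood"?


Word: "childhood"
Morphemes: child + -hood
Each morpheme carries meaning
= 2 morphemes


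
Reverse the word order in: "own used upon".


Original: "own used upon"
Words (1..n): own | used | upon
Reversed (n..1): upon | used | own
Result = "upon used own"


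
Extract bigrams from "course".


Word: "course" (length 6)
Number of bigrams = 6 - 2 + 1 = 5
  Position 0: "co"
  Position 1: "ou"
  Position 2: "ur"
  Position 3: "rs"
  Position 4: "se"
Bigrams = "co", "ou", "ur", "rs", "se"


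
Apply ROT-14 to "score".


Word: "score"
Shift: 14
Each letter → (letter + shift) mod 26:
  's' (18) + 14 = 6 → 'g'
  'c' (2) + 14 = 16 → 'q'
  'o' (14) + 14 = 2 → 'c'
  'r' (17) + 14 = 5 → 'f'
  'e' (4) + 14 = 18 → 's'
Result = "gqcfs"


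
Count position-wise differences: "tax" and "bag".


Comparing character by character (same length = 3):
  Pos 0: 't' vs 'b' !=
  Pos 1: 'a' vs 'a' =
  Pos 2: 'x' vs 'g' !=
Hamming distance = 2


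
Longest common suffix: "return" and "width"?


Word 1: "return"
Word 2: "width"
Comparing from end:
  Pos -1: 'n' != 'h' (stop)
LCS = "" (length 0)


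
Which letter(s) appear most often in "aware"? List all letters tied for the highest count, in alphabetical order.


Word: "aware"
Letter counts:
  'a': 2
  'e': 1
  'r': 1
  'w': 1
Maximum count = 2
Most frequent = 'a' (2 times each)


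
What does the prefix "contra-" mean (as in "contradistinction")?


Prefix: contra-
Example: contradistinction (contra- + distinction)
Meaning = against


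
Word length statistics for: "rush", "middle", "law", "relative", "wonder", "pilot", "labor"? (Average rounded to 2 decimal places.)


Lengths: "rush"=4, "middle"=6, "law"=3, "relative"=8, "wonder"=6, "pilot"=5, "labor"=5
Sum = 37, Count = 7
Average = 37/7 = 5.29
= avg=5.29, min=3, max=8


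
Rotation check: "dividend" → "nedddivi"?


Word: "dividend", Candidate: "nedddivi"
Method: check if candidate is substring of word+word
"dividenddividend" contains "nedddivi"? No
Is rotation = No


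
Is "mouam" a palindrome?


Word: "mouam"
Reversed: "mauom"
Forward == Backward? mouam != mauom
Palindrome = No


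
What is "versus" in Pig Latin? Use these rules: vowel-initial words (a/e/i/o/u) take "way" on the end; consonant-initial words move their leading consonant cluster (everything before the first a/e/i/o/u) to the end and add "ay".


Word: "versus"
Starts with consonant(s) → move to end, add 'ay'
Consonant cluster: "v"
Pig Latin = "ersusvay"


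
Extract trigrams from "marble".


Word: "marble" (length 6)
Number of trigrams = 6 - 3 + 1 = 4
  Position 0: "mar"
  Position 1: "arb"
  Position 2: "rbl"
  Position 3: "ble"
Trigrams = "mar", "arb", "rbl", "ble"


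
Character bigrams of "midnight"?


Word: "midnight" (length 8)
Number of bigrams = 8 - 2 + 1 = 7
  Position 0: "mi"
  Position 1: "id"
  Position 2: "dn"
  Position 3: "ni"
  Position 4: "ig"
  Position 5: "gh"
  Position 6: "ht"
Bigrams = "mi", "id", "dn", "ni", "ig", "gh", "ht"


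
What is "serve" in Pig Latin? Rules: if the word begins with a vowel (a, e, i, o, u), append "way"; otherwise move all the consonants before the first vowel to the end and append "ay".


Word: "serve"
Starts with consonant(s) → move to end, add 'ay'
Consonant cluster: "s"
Pig Latin = "ervesay"


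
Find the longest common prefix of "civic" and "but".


Word 1: "civic"
Word 2: "but"
Comparing from start:
  Pos 0: 'c' != 'b' (stop)
LCP = "" (length 0)


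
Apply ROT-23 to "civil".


Word: "civil"
Shift: 23
Each letter → (letter + shift) mod 26:
  'c' (2) + 23 = 25 → 'z'
  'i' (8) + 23 = 5 → 'f'
  'v' (21) + 23 = 18 → 's'
  'i' (8) + 23 = 5 → 'f'
  'l' (11) + 23 = 8 → 'i'
Result = "zfsfi"


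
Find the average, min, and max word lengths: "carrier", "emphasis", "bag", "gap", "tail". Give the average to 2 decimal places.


Lengths: "carrier"=7, "emphasis"=8, "bag"=3, "gap"=3, "tail"=4
Sum = 25, Count = 5
Average = 25/5 = 5.00
= avg=5.00, min=3, max=8
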